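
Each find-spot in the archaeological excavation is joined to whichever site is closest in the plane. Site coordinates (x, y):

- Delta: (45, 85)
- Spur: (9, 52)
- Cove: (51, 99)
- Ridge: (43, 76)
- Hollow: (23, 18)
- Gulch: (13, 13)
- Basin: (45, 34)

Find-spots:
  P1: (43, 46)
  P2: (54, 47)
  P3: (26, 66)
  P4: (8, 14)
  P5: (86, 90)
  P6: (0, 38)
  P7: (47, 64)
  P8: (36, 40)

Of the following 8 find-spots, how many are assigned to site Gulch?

1

P1 → Basin
P2 → Basin
P3 → Ridge
P4 → Gulch
P5 → Cove
P6 → Spur
P7 → Ridge
P8 → Basin
1 of the 8 goes to Gulch.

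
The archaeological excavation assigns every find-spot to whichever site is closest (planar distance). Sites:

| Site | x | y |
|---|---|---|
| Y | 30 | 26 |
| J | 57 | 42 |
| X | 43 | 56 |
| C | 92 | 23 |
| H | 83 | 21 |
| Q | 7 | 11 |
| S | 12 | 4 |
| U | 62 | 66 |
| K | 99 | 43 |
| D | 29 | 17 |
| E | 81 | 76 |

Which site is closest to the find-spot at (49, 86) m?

U

Squared distances to each site:
Y: 3961.000; J: 2000.000; X: 936.000; C: 5818.000; H: 5381.000; Q: 7389.000; S: 8093.000; U: 569.000; K: 4349.000; D: 5161.000; E: 1124.000.
Minimum at U.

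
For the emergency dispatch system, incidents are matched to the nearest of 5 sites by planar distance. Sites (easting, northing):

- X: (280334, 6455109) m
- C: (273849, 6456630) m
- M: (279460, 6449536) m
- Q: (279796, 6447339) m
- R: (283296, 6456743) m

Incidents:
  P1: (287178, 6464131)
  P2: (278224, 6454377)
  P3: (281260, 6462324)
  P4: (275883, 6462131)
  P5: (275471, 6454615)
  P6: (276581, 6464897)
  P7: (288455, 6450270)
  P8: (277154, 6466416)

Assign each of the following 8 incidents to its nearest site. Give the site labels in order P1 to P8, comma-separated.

P1 → R (d²=69652468.00)
P2 → X (d²=4987924.00)
P3 → R (d²=35292857.00)
P4 → C (d²=34398157.00)
P5 → C (d²=6691109.00)
P6 → C (d²=75807113.00)
P7 → R (d²=68515010.00)
P8 → C (d²=106688821.00)

R, X, R, C, C, C, R, C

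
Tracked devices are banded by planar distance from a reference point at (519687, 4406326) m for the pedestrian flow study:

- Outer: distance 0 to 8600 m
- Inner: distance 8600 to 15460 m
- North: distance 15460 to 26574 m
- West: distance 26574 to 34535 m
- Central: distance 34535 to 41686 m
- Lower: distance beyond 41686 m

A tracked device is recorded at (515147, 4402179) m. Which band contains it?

Distance = √((515147−519687)² + (4402179−4406326)²) = √(20611600.000 + 17197609.000) = 6148.919 m.
0 ≤ 6148.919 < 8600 → Outer.

Outer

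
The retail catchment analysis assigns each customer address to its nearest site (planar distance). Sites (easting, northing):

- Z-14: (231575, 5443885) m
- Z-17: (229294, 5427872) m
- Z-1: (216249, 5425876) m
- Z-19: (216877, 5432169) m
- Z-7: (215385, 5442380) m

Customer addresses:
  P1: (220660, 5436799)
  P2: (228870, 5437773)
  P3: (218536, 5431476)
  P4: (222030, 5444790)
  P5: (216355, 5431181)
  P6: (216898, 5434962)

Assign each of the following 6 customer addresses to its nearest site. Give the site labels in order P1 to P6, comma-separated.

P1 → Z-19 (d²=35747989.00)
P2 → Z-14 (d²=44673569.00)
P3 → Z-19 (d²=3232530.00)
P4 → Z-7 (d²=49964125.00)
P5 → Z-19 (d²=1248628.00)
P6 → Z-19 (d²=7801290.00)

Z-19, Z-14, Z-19, Z-7, Z-19, Z-19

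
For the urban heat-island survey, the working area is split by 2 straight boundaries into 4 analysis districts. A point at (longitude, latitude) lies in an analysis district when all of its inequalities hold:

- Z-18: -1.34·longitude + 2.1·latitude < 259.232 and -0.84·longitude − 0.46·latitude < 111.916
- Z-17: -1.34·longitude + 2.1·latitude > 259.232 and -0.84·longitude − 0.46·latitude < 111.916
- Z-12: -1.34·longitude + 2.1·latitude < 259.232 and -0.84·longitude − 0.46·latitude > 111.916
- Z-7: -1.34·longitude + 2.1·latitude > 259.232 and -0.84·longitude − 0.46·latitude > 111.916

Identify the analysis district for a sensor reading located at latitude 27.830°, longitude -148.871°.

Z-12

-1.34·-148.871 + 2.1·27.830 = 257.930, which is < 259.232
-0.84·-148.871 − 0.46·27.830 = 112.250, which is > 111.916
This sign pattern matches Z-12.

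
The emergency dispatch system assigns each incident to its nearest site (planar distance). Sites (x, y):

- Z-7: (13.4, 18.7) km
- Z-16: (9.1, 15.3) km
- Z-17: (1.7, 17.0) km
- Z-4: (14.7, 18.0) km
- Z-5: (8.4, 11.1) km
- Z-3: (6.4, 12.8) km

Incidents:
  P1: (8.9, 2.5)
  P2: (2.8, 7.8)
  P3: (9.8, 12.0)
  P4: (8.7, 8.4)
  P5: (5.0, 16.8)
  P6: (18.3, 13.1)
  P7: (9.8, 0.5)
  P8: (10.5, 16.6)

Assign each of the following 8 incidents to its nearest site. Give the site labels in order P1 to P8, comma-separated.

P1 → Z-5 (d²=74.21)
P2 → Z-3 (d²=37.96)
P3 → Z-5 (d²=2.77)
P4 → Z-5 (d²=7.38)
P5 → Z-17 (d²=10.93)
P6 → Z-4 (d²=36.97)
P7 → Z-5 (d²=114.32)
P8 → Z-16 (d²=3.65)

Z-5, Z-3, Z-5, Z-5, Z-17, Z-4, Z-5, Z-16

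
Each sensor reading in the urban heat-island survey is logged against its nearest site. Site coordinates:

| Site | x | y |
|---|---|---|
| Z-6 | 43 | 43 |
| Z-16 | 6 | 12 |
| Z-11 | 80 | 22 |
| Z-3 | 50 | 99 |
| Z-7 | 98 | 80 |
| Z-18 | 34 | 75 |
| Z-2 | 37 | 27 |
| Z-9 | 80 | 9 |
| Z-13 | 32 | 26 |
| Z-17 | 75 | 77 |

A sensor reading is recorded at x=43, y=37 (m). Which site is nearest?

Z-6

Squared distances to each site:
Z-6: 36.000; Z-16: 1994.000; Z-11: 1594.000; Z-3: 3893.000; Z-7: 4874.000; Z-18: 1525.000; Z-2: 136.000; Z-9: 2153.000; Z-13: 242.000; Z-17: 2624.000.
Minimum at Z-6.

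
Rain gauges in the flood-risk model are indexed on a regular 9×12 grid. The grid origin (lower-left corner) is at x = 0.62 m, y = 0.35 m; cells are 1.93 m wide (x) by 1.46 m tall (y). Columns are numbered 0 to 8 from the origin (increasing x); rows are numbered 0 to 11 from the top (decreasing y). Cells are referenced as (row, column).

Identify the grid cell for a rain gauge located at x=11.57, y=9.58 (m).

(5, 5)

Column index: ⌊(11.57 − 0.62) / 1.93⌋ = ⌊5.674⌋ = 5
Row offset from origin: ⌊(9.58 − 0.35) / 1.46⌋ = ⌊6.322⌋ = 6 → row 5 (counted from top)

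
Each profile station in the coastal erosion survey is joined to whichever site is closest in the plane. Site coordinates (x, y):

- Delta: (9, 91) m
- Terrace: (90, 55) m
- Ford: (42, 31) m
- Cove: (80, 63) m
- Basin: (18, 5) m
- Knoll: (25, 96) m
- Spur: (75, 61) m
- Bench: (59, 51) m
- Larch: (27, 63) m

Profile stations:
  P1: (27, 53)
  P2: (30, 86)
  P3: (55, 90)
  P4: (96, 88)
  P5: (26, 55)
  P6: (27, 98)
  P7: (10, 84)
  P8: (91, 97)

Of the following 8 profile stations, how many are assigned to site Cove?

P1 → Larch
P2 → Knoll
P3 → Knoll
P4 → Cove
P5 → Larch
P6 → Knoll
P7 → Delta
P8 → Cove
2 of the 8 go to Cove.

2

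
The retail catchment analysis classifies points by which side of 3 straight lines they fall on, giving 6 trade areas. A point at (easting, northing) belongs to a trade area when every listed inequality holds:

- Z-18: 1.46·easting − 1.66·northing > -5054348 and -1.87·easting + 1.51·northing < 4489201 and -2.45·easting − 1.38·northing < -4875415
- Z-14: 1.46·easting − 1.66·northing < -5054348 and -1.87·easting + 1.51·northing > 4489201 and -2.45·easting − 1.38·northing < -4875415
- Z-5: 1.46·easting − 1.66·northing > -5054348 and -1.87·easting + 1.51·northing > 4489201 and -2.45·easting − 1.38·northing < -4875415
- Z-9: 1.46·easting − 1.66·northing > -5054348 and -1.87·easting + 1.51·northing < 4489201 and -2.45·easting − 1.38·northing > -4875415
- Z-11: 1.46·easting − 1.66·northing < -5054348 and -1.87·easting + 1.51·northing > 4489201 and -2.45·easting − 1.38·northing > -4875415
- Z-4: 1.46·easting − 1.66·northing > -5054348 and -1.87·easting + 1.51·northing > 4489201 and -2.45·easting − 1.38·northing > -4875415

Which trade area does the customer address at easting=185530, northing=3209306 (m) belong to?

1.46·185530 − 1.66·3209306 = -5056574.160, which is < -5054348
-1.87·185530 + 1.51·3209306 = 4499110.960, which is > 4489201
-2.45·185530 − 1.38·3209306 = -4883390.780, which is < -4875415
This sign pattern matches Z-14.

Z-14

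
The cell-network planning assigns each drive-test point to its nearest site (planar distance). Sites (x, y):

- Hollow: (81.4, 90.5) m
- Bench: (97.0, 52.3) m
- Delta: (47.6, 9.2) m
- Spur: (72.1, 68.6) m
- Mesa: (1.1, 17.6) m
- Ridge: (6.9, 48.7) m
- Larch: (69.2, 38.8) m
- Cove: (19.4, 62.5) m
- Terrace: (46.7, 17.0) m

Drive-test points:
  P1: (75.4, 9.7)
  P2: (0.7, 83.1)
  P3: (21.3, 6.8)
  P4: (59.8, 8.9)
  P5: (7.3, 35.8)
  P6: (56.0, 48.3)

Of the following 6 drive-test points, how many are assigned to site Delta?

2

P1 → Delta
P2 → Cove
P3 → Mesa
P4 → Delta
P5 → Ridge
P6 → Larch
2 of the 6 go to Delta.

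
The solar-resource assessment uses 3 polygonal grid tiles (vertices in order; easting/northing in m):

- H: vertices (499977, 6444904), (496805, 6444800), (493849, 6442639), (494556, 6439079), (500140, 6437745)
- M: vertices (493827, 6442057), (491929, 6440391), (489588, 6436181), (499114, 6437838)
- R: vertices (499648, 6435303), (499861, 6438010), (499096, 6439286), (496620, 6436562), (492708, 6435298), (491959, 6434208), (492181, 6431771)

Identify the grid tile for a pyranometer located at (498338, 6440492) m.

H

Cast a ray rightward from (498338, 6440492). For each polygon, the edges (by vertex number in listed order) whose endpoints lie on opposite sides of northing = 6440492, where each meets that height, and whether that is right or left of the point:
H: 3–4 at easting≈494275.4 (left), 5–1 at easting≈500077.5 (right) → 1 crossing.
M: 1–2 at easting≈492044.1 (left), 4–1 at easting≈495788.2 (left) → 0 crossings.
R: no edge straddles that height → 0 crossings.
Only H has an odd count, so the point is inside H.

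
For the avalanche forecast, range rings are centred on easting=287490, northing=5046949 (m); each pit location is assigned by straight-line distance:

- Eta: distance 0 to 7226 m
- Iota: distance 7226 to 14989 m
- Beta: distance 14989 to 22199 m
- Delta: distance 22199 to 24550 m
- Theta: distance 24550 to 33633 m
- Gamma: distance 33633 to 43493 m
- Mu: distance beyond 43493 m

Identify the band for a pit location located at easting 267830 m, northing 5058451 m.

Distance = √((267830−287490)² + (5058451−5046949)²) = √(386515600.000 + 132296004.000) = 22777.436 m.
22199 ≤ 22777.436 < 24550 → Delta.

Delta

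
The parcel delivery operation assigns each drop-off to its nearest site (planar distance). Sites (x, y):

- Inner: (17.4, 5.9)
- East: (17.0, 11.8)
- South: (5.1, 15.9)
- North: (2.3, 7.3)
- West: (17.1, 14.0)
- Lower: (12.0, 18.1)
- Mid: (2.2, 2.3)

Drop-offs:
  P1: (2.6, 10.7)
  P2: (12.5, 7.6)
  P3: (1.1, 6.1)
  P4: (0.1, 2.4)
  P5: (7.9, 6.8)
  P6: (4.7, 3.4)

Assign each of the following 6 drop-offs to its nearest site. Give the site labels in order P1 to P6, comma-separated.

North, Inner, North, Mid, North, Mid

P1 → North (d²=11.65)
P2 → Inner (d²=26.90)
P3 → North (d²=2.88)
P4 → Mid (d²=4.42)
P5 → North (d²=31.61)
P6 → Mid (d²=7.46)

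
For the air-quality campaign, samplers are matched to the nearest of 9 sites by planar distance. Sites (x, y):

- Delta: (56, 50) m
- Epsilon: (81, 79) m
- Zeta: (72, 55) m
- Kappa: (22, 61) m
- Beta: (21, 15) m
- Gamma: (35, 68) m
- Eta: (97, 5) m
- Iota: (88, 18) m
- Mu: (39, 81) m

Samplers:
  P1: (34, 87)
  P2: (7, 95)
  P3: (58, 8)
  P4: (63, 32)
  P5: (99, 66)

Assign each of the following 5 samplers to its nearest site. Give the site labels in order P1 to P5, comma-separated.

Mu, Mu, Iota, Delta, Epsilon

P1 → Mu (d²=61.00)
P2 → Mu (d²=1220.00)
P3 → Iota (d²=1000.00)
P4 → Delta (d²=373.00)
P5 → Epsilon (d²=493.00)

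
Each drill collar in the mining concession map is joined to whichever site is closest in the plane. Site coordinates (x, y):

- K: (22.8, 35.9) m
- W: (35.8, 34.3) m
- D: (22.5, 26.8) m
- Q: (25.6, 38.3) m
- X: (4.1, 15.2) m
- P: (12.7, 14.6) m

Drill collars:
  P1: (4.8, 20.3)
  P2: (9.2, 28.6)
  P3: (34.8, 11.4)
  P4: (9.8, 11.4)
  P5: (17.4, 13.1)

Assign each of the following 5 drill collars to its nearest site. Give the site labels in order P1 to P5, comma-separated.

X, D, D, P, P

P1 → X (d²=26.50)
P2 → D (d²=180.13)
P3 → D (d²=388.45)
P4 → P (d²=18.65)
P5 → P (d²=24.34)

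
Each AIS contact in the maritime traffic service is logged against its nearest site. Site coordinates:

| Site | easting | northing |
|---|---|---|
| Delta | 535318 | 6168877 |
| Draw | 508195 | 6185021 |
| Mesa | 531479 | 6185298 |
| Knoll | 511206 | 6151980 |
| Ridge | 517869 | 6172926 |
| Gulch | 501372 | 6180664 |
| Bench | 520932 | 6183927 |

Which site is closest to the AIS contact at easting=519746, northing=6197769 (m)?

Bench

Squared distances to each site:
Delta: 1077234848.000; Draw: 295937105.000; Mesa: 293189130.000; Knoll: 2169564121.000; Ridge: 620697778.000; Gulch: 630184901.000; Bench: 193007560.000.
Minimum at Bench.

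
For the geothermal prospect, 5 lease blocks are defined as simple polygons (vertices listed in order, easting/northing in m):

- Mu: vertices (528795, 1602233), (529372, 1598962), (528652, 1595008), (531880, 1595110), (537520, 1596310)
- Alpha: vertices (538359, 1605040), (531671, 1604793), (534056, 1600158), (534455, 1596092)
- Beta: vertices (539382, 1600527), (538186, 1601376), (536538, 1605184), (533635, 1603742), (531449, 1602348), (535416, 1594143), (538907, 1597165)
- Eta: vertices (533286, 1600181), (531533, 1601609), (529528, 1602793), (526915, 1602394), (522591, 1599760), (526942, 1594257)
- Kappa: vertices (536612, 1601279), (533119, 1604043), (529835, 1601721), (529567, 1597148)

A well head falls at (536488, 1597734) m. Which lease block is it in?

Beta

Cast a ray rightward from (536488, 1597734). For each polygon, the edges (by vertex number in listed order) whose endpoints lie on opposite sides of northing = 1597734, where each meets that height, and whether that is right or left of the point:
Mu: 2–3 at easting≈529148.4 (left), 5–1 at easting≈535422.3 (left) → 0 crossings.
Alpha: 3–4 at easting≈534293.9 (left), 4–1 at easting≈535171.4 (left) → 0 crossings.
Beta: 5–6 at easting≈533679.8 (left), 7–1 at easting≈538987.4 (right) → 1 crossing.
Eta: 5–6 at easting≈524192.9 (left), 6–1 at easting≈530665.5 (left) → 0 crossings.
Kappa: 3–4 at easting≈529601.3 (left), 4–1 at easting≈530566.4 (left) → 0 crossings.
Only Beta has an odd count, so the point is inside Beta.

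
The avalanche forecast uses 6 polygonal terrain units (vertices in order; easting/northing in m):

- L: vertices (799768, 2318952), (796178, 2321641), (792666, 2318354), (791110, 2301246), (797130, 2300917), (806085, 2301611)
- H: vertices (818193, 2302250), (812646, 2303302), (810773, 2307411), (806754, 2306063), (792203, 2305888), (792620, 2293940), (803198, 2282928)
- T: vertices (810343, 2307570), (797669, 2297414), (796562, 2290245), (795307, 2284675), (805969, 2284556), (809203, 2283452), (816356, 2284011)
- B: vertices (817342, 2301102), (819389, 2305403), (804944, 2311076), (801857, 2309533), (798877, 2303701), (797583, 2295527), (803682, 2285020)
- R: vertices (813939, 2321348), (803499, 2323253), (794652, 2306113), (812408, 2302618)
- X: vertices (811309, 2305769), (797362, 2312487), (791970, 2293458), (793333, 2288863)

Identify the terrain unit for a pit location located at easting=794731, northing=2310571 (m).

L

Cast a ray rightward from (794731, 2310571). For each polygon, the edges (by vertex number in listed order) whose endpoints lie on opposite sides of northing = 2310571, where each meets that height, and whether that is right or left of the point:
L: 3–4 at easting≈791958.1 (left), 6–1 at easting≈802821.0 (right) → 1 crossing.
H: no edge straddles that height → 0 crossings.
T: no edge straddles that height → 0 crossings.
B: 2–3 at easting≈806229.9 (right), 3–4 at easting≈803933.7 (right) → 2 crossings.
R: 2–3 at easting≈796953.0 (right), 4–1 at easting≈813058.1 (right) → 2 crossings.
X: 1–2 at easting≈801339.7 (right), 2–3 at easting≈796819.1 (right) → 2 crossings.
Only L has an odd count, so the point is inside L.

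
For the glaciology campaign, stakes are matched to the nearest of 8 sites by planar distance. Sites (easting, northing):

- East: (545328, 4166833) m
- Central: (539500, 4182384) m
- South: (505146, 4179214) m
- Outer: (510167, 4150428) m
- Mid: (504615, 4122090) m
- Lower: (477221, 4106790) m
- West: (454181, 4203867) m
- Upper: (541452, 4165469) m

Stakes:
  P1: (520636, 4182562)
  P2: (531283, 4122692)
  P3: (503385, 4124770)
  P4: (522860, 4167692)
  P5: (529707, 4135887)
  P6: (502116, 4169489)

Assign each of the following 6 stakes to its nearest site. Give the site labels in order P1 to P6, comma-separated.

P1 → South (d²=251149204.00)
P2 → Mid (d²=711544628.00)
P3 → Mid (d²=8695300.00)
P4 → Upper (d²=350604193.00)
P5 → Outer (d²=593252281.00)
P6 → South (d²=103756525.00)

South, Mid, Mid, Upper, Outer, South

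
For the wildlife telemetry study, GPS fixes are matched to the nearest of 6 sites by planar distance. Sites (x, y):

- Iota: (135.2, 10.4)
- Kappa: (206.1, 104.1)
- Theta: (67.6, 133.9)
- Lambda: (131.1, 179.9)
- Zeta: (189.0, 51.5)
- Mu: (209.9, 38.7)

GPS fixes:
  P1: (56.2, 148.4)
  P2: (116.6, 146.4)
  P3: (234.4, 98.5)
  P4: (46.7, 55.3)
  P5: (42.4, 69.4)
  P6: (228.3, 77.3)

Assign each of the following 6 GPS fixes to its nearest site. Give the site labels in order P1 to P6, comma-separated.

Theta, Lambda, Kappa, Theta, Theta, Kappa

P1 → Theta (d²=340.21)
P2 → Lambda (d²=1332.50)
P3 → Kappa (d²=832.25)
P4 → Theta (d²=6614.77)
P5 → Theta (d²=4795.29)
P6 → Kappa (d²=1211.08)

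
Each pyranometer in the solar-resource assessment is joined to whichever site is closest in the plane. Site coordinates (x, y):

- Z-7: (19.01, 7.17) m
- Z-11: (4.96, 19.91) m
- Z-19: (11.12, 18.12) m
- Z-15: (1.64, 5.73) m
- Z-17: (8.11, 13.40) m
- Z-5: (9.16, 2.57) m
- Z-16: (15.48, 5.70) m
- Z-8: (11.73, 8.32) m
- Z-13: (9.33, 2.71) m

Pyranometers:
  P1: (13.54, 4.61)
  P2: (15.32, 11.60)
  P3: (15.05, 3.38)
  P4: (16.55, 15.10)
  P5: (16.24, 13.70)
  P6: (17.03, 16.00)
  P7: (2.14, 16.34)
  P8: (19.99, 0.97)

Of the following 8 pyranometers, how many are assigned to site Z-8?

1

P1 → Z-16
P2 → Z-8
P3 → Z-16
P4 → Z-19
P5 → Z-19
P6 → Z-19
P7 → Z-11
P8 → Z-7
1 of the 8 goes to Z-8.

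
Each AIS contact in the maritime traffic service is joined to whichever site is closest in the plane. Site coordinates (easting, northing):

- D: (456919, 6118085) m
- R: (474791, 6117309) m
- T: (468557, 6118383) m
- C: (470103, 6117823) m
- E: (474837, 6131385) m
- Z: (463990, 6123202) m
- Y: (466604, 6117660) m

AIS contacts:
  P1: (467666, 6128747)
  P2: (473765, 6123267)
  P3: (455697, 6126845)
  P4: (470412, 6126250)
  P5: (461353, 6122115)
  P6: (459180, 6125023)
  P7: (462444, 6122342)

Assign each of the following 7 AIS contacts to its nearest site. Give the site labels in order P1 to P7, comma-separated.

P1 → Z (d²=44260001.00)
P2 → R (d²=36550440.00)
P3 → D (d²=78230884.00)
P4 → E (d²=45948850.00)
P5 → Z (d²=8135338.00)
P6 → Z (d²=26452141.00)
P7 → Z (d²=3129716.00)

Z, R, D, E, Z, Z, Z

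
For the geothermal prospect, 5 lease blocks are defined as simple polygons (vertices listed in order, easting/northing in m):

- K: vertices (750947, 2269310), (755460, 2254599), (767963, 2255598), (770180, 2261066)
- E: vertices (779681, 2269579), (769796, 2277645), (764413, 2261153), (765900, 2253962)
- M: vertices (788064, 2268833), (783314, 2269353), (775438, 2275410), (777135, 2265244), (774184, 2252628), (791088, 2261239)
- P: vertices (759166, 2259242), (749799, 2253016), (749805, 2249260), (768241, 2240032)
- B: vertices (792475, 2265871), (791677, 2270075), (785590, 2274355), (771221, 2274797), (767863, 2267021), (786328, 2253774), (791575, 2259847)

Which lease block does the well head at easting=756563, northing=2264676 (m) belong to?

Cast a ray rightward from (756563, 2264676). For each polygon, the edges (by vertex number in listed order) whose endpoints lie on opposite sides of northing = 2264676, where each meets that height, and whether that is right or left of the point:
K: 1–2 at easting≈752368.6 (left), 4–1 at easting≈761758.0 (right) → 1 crossing.
E: 2–3 at easting≈765562.9 (right), 4–1 at easting≈775354.4 (right) → 2 crossings.
M: 4–5 at easting≈777002.1 (right), 6–1 at easting≈789719.4 (right) → 2 crossings.
P: no edge straddles that height → 0 crossings.
B: 5–6 at easting≈771131.7 (right), 7–1 at easting≈792296.5 (right) → 2 crossings.
Only K has an odd count, so the point is inside K.

K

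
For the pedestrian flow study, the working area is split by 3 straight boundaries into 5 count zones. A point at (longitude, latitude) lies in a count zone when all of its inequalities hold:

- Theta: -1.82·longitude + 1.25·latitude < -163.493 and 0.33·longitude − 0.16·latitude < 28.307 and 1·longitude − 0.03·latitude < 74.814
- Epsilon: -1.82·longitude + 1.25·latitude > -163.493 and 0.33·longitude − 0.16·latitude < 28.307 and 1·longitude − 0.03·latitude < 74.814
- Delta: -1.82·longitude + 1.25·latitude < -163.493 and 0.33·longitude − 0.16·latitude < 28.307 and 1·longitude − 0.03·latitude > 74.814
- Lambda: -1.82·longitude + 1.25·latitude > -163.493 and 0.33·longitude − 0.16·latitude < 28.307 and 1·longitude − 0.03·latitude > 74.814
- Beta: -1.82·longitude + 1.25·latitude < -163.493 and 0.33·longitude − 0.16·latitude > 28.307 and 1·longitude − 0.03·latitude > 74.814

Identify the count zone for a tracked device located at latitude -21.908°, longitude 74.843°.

Delta

-1.82·74.843 + 1.25·-21.908 = -163.599, which is < -163.493
0.33·74.843 − 0.16·-21.908 = 28.203, which is < 28.307
1·74.843 − 0.03·-21.908 = 75.500, which is > 74.814
This sign pattern matches Delta.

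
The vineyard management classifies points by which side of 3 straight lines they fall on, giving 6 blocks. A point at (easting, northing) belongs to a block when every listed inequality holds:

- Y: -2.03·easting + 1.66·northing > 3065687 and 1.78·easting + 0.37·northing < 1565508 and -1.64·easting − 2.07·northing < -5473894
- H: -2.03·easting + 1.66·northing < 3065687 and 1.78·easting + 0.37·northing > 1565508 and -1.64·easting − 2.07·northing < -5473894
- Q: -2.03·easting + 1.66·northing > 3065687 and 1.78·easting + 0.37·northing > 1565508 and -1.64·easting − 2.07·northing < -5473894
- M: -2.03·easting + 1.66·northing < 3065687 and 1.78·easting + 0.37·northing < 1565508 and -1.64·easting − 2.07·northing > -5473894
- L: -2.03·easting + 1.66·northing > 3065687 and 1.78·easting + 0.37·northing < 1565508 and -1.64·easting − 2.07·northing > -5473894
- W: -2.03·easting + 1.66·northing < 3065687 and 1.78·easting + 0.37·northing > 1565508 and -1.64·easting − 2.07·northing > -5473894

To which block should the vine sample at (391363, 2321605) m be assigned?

M

-2.03·391363 + 1.66·2321605 = 3059397.410, which is < 3065687
1.78·391363 + 0.37·2321605 = 1555619.990, which is < 1565508
-1.64·391363 − 2.07·2321605 = -5447557.670, which is > -5473894
This sign pattern matches M.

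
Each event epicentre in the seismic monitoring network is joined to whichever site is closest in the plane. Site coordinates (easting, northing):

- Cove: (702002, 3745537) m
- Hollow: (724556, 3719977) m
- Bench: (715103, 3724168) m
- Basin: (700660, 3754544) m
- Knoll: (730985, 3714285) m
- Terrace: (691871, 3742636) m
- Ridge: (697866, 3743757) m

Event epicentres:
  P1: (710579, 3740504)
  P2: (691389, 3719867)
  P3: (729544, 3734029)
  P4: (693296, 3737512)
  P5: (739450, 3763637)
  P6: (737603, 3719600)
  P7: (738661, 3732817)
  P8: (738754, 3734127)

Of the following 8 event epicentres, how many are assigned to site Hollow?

3

P1 → Cove
P2 → Terrace
P3 → Hollow
P4 → Terrace
P5 → Basin
P6 → Knoll
P7 → Hollow
P8 → Hollow
3 of the 8 go to Hollow.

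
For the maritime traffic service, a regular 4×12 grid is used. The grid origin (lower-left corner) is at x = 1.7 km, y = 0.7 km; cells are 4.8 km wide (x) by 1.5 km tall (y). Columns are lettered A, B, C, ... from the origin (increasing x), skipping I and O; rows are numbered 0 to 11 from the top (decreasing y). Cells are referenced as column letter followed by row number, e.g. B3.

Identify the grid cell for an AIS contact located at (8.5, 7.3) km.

Column index: ⌊(8.5 − 1.7) / 4.8⌋ = ⌊1.417⌋ = 1 → column B
Row offset from origin: ⌊(7.3 − 0.7) / 1.5⌋ = ⌊4.400⌋ = 4 → row 7 (counted from top)

B7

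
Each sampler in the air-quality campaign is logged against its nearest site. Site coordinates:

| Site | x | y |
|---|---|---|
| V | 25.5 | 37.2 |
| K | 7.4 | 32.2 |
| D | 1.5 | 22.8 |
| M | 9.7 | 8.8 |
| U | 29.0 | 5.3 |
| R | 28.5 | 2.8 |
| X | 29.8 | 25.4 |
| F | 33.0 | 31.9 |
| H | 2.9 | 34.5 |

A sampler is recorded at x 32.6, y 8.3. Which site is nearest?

Squared distances to each site:
V: 885.620; K: 1206.250; D: 1177.460; M: 524.660; U: 21.960; R: 47.060; X: 300.250; F: 557.120; H: 1568.530.
Minimum at U.

U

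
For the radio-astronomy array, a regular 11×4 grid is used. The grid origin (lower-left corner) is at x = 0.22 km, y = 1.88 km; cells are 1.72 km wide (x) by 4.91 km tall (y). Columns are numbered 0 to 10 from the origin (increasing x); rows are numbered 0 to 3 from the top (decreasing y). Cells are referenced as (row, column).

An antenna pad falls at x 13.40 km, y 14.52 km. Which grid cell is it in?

(1, 7)

Column index: ⌊(13.40 − 0.22) / 1.72⌋ = ⌊7.663⌋ = 7
Row offset from origin: ⌊(14.52 − 1.88) / 4.91⌋ = ⌊2.574⌋ = 2 → row 1 (counted from top)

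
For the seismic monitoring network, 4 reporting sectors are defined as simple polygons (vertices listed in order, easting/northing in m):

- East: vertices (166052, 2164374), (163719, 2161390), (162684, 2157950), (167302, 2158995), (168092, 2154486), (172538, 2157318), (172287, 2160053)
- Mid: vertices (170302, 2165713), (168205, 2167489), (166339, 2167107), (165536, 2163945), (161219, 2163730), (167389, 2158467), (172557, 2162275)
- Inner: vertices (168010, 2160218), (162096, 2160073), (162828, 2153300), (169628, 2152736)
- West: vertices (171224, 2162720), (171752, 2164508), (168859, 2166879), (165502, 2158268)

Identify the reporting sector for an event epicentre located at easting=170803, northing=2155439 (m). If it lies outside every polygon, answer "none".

none

Cast a ray rightward from (170803, 2155439). For each polygon, the edges (by vertex number in listed order) whose endpoints lie on opposite sides of northing = 2155439, where each meets that height, and whether that is right or left of the point:
East: 4–5 at easting≈167925.0 (left), 5–6 at easting≈169588.1 (left) → 0 crossings.
Mid: no edge straddles that height → 0 crossings.
Inner: 2–3 at easting≈162596.8 (left), 4–1 at easting≈169043.5 (left) → 0 crossings.
West: no edge straddles that height → 0 crossings.
All counts are even, so the point lies outside every listed polygon.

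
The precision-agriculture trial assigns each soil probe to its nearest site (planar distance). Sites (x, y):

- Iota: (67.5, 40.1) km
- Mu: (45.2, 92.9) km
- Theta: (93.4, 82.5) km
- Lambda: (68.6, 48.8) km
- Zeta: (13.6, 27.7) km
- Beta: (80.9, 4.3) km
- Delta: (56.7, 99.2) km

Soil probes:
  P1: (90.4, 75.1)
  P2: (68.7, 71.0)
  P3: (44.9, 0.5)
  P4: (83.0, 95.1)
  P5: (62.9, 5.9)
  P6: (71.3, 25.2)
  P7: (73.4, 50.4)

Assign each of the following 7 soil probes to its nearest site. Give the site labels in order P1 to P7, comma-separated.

P1 → Theta (d²=63.76)
P2 → Lambda (d²=492.85)
P3 → Beta (d²=1310.44)
P4 → Theta (d²=266.92)
P5 → Beta (d²=326.56)
P6 → Iota (d²=236.45)
P7 → Lambda (d²=25.60)

Theta, Lambda, Beta, Theta, Beta, Iota, Lambda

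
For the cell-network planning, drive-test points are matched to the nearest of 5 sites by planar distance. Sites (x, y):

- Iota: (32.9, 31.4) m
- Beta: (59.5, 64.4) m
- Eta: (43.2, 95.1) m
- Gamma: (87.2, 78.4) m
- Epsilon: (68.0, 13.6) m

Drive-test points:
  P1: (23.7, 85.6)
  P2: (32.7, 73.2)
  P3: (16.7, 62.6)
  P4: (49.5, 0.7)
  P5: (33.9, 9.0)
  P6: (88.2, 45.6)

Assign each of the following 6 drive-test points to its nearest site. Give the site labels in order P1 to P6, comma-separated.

P1 → Eta (d²=470.50)
P2 → Eta (d²=589.86)
P3 → Iota (d²=1235.88)
P4 → Epsilon (d²=508.66)
P5 → Iota (d²=502.76)
P6 → Gamma (d²=1076.84)

Eta, Eta, Iota, Epsilon, Iota, Gamma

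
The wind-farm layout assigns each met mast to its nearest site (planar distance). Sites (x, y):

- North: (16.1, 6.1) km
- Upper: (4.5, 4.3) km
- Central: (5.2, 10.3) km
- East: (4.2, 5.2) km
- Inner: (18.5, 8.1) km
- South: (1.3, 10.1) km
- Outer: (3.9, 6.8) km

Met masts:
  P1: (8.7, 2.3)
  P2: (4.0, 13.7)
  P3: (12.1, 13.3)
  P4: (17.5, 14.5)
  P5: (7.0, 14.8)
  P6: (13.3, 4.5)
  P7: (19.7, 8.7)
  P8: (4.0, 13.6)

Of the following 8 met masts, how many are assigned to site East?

0

P1 → Upper
P2 → Central
P3 → Central
P4 → Inner
P5 → Central
P6 → North
P7 → Inner
P8 → Central
0 of the 8 go to East.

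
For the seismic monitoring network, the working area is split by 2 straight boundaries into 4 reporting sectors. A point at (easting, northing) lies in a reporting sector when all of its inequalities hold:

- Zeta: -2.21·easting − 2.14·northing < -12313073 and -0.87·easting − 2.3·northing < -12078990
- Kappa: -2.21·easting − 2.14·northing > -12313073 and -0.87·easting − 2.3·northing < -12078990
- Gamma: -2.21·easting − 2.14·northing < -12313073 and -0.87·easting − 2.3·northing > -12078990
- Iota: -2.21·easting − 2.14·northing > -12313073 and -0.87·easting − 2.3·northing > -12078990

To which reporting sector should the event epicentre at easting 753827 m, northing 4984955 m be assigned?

-2.21·753827 − 2.14·4984955 = -12333761.370, which is < -12313073
-0.87·753827 − 2.3·4984955 = -12121225.990, which is < -12078990
This sign pattern matches Zeta.

Zeta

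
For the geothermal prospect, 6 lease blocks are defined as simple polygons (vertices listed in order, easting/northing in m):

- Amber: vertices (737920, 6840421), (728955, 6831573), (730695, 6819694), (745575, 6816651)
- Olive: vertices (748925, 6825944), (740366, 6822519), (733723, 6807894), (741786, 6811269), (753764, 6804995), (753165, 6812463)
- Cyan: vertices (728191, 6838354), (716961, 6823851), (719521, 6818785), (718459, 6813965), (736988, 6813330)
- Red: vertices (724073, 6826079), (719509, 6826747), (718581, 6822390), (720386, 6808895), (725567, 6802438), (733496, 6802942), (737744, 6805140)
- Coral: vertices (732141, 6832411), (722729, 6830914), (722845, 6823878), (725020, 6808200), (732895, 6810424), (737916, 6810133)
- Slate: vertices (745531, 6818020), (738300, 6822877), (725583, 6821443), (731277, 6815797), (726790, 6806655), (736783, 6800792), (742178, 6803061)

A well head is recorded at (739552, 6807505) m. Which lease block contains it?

Cast a ray rightward from (739552, 6807505). For each polygon, the edges (by vertex number in listed order) whose endpoints lie on opposite sides of northing = 6807505, where each meets that height, and whether that is right or left of the point:
Amber: no edge straddles that height → 0 crossings.
Olive: 4–5 at easting≈748972.0 (right), 5–6 at easting≈753562.7 (right) → 2 crossings.
Cyan: no edge straddles that height → 0 crossings.
Red: 4–5 at easting≈721501.3 (left), 7–1 at easting≈736199.9 (left) → 0 crossings.
Coral: no edge straddles that height → 0 crossings.
Slate: 4–5 at easting≈727207.2 (left), 7–1 at easting≈743174.1 (right) → 1 crossing.
Only Slate has an odd count, so the point is inside Slate.

Slate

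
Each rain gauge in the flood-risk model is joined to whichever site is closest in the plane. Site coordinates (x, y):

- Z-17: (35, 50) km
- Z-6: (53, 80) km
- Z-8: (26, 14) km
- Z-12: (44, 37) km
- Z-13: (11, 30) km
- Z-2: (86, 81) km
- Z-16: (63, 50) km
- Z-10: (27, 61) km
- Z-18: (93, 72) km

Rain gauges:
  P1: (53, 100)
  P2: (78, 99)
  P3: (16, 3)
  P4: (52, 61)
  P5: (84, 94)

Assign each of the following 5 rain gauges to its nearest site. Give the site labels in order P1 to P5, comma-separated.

P1 → Z-6 (d²=400.00)
P2 → Z-2 (d²=388.00)
P3 → Z-8 (d²=221.00)
P4 → Z-16 (d²=242.00)
P5 → Z-2 (d²=173.00)

Z-6, Z-2, Z-8, Z-16, Z-2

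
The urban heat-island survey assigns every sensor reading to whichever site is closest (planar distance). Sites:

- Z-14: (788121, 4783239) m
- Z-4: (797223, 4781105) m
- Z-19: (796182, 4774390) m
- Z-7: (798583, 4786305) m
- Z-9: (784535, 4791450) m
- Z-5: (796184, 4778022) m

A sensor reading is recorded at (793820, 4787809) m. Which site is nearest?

Squared distances to each site:
Z-14: 53363501.000; Z-4: 56524025.000; Z-19: 185648605.000; Z-7: 24948185.000; Z-9: 99468106.000; Z-5: 101373865.000.
Minimum at Z-7.

Z-7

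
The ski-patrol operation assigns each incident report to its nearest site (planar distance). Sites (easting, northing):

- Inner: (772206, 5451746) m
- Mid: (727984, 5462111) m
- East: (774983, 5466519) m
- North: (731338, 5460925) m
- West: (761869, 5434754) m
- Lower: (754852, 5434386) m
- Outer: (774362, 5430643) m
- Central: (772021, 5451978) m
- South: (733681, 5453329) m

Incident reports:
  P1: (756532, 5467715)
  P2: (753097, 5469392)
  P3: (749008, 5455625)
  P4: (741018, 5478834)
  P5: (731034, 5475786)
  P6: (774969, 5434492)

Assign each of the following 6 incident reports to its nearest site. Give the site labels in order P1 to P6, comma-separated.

East, East, South, North, Mid, Outer

P1 → East (d²=341869817.00)
P2 → East (d²=487251125.00)
P3 → South (d²=240188545.00)
P4 → North (d²=414434681.00)
P5 → Mid (d²=196308125.00)
P6 → Outer (d²=15183250.00)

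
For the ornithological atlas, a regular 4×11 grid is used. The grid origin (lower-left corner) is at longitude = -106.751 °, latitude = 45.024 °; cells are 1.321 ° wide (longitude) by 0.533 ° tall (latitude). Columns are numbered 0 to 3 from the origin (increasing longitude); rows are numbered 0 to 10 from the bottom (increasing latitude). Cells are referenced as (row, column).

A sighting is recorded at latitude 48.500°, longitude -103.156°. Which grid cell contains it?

Column index: ⌊(-103.156 − -106.751) / 1.321⌋ = ⌊2.721⌋ = 2
Row offset from origin: ⌊(48.500 − 45.024) / 0.533⌋ = ⌊6.522⌋ = 6 → row 6

(6, 2)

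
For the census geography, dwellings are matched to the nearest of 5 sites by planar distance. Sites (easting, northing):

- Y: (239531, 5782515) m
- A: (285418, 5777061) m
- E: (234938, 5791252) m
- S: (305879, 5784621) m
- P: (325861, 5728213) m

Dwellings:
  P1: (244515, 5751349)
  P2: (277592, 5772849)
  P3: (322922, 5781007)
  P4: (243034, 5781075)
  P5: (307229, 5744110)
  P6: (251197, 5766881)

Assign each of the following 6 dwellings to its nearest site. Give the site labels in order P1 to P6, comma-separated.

Y, A, S, Y, P, Y

P1 → Y (d²=996159812.00)
P2 → A (d²=78987220.00)
P3 → S (d²=303524845.00)
P4 → Y (d²=14344609.00)
P5 → P (d²=599866033.00)
P6 → Y (d²=380517512.00)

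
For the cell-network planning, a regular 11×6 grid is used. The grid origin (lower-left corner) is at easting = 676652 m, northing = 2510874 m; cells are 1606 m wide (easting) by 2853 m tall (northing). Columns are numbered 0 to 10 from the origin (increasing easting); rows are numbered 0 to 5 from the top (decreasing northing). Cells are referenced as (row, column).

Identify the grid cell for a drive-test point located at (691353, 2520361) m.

(2, 9)

Column index: ⌊(691353 − 676652) / 1606⌋ = ⌊9.154⌋ = 9
Row offset from origin: ⌊(2520361 − 2510874) / 2853⌋ = ⌊3.325⌋ = 3 → row 2 (counted from top)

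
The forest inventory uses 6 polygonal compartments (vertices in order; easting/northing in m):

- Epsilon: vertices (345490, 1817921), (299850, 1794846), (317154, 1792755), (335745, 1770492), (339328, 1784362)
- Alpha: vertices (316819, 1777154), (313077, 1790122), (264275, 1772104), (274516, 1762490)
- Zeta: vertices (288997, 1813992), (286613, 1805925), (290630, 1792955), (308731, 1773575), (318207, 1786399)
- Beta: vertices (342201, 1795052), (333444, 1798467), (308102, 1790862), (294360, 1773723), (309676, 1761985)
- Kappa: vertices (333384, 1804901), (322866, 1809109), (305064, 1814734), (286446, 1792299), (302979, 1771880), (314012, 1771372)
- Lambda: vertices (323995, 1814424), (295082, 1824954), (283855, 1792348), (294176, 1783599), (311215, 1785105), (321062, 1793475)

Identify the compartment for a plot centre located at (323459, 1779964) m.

Cast a ray rightward from (323459, 1779964). For each polygon, the edges (by vertex number in listed order) whose endpoints lie on opposite sides of northing = 1779964, where each meets that height, and whether that is right or left of the point:
Epsilon: 3–4 at easting≈327835.3 (right), 4–5 at easting≈338191.9 (right) → 2 crossings.
Alpha: 1–2 at easting≈316008.2 (left), 2–3 at easting≈285563.9 (left) → 0 crossings.
Zeta: 3–4 at easting≈302763.6 (left), 4–5 at easting≈313452.0 (left) → 0 crossings.
Beta: 3–4 at easting≈299364.0 (left), 5–1 at easting≈327360.3 (right) → 1 crossing.
Kappa: 4–5 at easting≈296433.5 (left), 6–1 at easting≈318976.2 (left) → 0 crossings.
Lambda: no edge straddles that height → 0 crossings.
Only Beta has an odd count, so the point is inside Beta.

Beta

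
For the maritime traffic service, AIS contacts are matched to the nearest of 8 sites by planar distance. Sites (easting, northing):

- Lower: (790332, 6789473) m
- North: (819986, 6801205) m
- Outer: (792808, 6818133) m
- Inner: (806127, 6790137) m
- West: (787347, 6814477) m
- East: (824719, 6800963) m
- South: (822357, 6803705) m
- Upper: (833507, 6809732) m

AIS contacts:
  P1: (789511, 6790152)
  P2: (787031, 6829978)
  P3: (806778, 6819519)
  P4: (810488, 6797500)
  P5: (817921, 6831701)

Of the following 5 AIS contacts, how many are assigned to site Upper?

P1 → Lower
P2 → Outer
P3 → Outer
P4 → Inner
P5 → Upper
1 of the 5 goes to Upper.

1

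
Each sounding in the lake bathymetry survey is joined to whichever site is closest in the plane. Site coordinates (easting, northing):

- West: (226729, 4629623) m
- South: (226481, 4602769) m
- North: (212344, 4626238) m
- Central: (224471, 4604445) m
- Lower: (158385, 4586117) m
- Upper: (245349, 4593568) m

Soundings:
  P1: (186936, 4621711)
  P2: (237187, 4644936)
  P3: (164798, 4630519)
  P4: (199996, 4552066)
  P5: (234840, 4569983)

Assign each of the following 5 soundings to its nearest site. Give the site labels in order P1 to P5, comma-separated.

North, West, Lower, Lower, Upper

P1 → North (d²=666060193.00)
P2 → West (d²=343857733.00)
P3 → Lower (d²=2012664173.00)
P4 → Lower (d²=2890945922.00)
P5 → Upper (d²=666691306.00)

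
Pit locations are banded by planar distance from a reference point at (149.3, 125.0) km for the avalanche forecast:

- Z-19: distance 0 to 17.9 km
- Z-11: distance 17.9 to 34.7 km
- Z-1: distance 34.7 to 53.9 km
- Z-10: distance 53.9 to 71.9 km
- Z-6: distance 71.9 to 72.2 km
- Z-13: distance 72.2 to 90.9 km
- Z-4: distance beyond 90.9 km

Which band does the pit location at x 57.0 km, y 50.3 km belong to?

Z-4

Distance = √((57.0−149.3)² + (50.3−125.0)²) = √(8519.290 + 5580.090) = 118.741 km.
90.9 ≤ 118.741 < ∞ → Z-4.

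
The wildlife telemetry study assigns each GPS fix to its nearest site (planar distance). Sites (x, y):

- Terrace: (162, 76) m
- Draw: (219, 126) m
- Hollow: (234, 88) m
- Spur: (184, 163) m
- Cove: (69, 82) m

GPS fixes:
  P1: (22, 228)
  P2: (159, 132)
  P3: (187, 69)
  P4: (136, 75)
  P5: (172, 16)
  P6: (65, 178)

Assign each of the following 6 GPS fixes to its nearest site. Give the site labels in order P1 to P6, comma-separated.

P1 → Cove (d²=23525.00)
P2 → Spur (d²=1586.00)
P3 → Terrace (d²=674.00)
P4 → Terrace (d²=677.00)
P5 → Terrace (d²=3700.00)
P6 → Cove (d²=9232.00)

Cove, Spur, Terrace, Terrace, Terrace, Cove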